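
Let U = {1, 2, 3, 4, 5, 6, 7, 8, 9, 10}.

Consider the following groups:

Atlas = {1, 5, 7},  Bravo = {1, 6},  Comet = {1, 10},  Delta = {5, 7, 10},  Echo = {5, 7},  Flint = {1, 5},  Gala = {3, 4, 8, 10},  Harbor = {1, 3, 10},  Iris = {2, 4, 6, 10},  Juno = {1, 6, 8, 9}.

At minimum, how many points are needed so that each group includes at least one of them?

3

Take H = {1, 4, 7}. Each listed group contains at least one of these, so H is a hitting set of size 3.
The groups Bravo, Echo, Gala are pairwise disjoint, so any hitting set needs a separate point for each — at least 3. Hence 3 is optimal.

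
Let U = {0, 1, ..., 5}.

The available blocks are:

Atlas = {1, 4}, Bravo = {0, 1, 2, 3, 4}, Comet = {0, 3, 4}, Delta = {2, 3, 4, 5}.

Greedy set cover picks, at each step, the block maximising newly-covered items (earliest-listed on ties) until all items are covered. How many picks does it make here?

2

Greedy: pick Bravo (covers 5 new) → pick Delta (covers 1 new). Total picks: 2.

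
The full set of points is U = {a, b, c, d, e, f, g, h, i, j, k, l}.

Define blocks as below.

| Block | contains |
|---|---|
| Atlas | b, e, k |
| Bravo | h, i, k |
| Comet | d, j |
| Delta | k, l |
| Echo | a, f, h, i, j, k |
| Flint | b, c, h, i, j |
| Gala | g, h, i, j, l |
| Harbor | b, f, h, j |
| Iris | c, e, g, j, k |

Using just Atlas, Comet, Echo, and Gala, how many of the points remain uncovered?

Union of Atlas, Comet, Echo, Gala = {a, b, d, e, f, g, h, i, j, k, l}.
Not covered: c — 1 point.

1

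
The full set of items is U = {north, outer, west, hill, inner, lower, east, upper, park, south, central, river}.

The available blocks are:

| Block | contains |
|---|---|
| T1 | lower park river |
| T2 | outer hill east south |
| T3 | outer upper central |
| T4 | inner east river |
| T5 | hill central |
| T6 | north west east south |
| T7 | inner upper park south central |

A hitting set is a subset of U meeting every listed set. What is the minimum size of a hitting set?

H = {south, central, river} meets every block (each contains at least one member of H), and |H| = 3.
The blocks T1, T3, T6 are pairwise disjoint, so any hitting set needs a separate item for each — at least 3. Hence 3 is optimal.

3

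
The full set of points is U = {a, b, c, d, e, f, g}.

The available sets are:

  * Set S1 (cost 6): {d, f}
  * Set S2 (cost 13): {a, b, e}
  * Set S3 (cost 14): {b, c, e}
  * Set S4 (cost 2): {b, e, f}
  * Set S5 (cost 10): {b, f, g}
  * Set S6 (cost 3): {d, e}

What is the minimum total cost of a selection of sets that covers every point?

40

S2, S3, S5, S6 together cover every point (S2 ∪ S3 ∪ S5 ∪ S6 = {a, b, c, d, e, f, g}); total cost 13 + 14 + 10 + 3 = 40.
The greedy pick S4, S6, S5, S2, S3 costs 42; no covering selection beats 40.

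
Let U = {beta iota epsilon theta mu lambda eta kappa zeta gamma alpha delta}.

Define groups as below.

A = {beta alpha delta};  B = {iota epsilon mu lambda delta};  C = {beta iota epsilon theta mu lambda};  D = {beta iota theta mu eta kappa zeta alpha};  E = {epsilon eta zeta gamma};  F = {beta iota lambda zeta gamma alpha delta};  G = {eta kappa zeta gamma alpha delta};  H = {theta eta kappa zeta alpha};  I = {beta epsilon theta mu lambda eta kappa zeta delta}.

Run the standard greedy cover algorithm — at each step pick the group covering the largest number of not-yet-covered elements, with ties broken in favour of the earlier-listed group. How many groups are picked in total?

Greedy: pick I (covers 9 new) → pick F (covers 3 new). Total picks: 2.

2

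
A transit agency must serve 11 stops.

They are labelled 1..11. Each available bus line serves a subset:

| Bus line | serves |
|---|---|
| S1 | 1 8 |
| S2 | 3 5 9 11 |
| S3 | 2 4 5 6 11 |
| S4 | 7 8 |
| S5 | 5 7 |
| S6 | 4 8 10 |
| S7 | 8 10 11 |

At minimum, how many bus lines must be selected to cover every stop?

5

S1 and S2 and S3 and S5 and S7 together: S1 ∪ S2 ∪ S3 ∪ S5 ∪ S7 = {1, 2, 3, 4, 5, 6, 7, 8, 9, 10, 11} — every stop is covered.
No 4 of the 7 bus lines cover everything (all 35 combinations miss at least one stop), so 5 is optimal.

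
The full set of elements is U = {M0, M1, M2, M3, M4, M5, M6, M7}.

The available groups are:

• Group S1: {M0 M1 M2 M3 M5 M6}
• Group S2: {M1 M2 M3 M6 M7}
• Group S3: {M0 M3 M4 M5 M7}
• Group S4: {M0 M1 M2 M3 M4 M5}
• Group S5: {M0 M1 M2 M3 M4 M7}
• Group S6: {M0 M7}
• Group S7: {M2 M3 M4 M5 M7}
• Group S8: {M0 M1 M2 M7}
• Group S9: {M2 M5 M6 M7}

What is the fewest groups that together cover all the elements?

Take {S2, S3}. Their union is {M0, M1, M2, M3, M4, M5, M6, M7}, which is all 8 elements.
No single group has all 8 elements (the largest, S1, has 6), so 2 is optimal.

2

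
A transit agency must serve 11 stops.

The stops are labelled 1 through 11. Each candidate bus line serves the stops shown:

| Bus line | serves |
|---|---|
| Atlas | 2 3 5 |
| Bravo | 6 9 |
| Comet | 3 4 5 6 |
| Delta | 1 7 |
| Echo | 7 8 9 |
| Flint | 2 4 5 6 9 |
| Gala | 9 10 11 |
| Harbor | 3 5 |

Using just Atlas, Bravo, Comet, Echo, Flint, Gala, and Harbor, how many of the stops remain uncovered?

Union of Atlas, Bravo, Comet, Echo, Flint, Gala, Harbor = {2, 3, 4, 5, 6, 7, 8, 9, 10, 11}.
Not covered: 1 — 1 stop.

1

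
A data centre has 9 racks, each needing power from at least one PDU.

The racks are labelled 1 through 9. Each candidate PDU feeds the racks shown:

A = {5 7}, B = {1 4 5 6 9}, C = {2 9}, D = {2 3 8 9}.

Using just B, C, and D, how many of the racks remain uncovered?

1

Union of B, C, D = {1, 2, 3, 4, 5, 6, 8, 9}.
Not covered: 7 — 1 rack.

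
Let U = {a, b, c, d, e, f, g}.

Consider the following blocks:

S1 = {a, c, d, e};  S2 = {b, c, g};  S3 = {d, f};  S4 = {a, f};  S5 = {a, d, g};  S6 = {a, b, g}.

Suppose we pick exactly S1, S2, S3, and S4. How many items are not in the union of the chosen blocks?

0

Union of S1, S2, S3, S4 = {a, b, c, d, e, f, g} — that's every item, so 0 are uncovered.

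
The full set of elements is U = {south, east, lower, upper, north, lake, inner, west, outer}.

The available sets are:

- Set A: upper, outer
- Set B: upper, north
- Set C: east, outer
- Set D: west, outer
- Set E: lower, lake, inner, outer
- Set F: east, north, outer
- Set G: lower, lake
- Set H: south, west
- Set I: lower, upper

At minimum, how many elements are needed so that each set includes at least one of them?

4

The 4 elements {upper, lake, west, outer} hit every set.
The sets B, C, G, H are pairwise disjoint, so any hitting set needs a separate element for each — at least 4. Hence 4 is optimal.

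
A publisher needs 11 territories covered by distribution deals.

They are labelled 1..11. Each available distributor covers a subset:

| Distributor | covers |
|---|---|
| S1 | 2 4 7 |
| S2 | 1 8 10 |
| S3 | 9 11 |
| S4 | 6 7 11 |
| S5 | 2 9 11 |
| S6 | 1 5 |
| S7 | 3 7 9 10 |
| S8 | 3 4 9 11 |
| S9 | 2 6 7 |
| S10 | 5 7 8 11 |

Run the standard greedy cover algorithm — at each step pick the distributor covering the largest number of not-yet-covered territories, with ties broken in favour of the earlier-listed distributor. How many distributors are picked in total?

Greedy: pick S7 (covers 4 new) → pick S10 (covers 3 new) → pick S1 (covers 2 new) → pick S2 (covers 1 new) → pick S4 (covers 1 new). Total picks: 5.
(The true minimum cover uses only 4 distributors, so greedy is not optimal here.)

5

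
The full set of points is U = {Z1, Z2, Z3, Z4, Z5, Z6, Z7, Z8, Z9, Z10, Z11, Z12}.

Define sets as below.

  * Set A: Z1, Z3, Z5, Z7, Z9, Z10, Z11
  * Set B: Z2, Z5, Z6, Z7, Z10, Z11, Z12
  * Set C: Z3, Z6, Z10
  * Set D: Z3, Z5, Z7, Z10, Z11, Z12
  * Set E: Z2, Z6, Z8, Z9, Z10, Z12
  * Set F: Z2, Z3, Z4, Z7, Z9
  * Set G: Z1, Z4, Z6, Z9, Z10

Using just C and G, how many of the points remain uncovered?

Union of C, G = {Z1, Z3, Z4, Z6, Z9, Z10}.
Not covered: Z2, Z5, Z7, Z8, Z11, Z12 — 6 points.

6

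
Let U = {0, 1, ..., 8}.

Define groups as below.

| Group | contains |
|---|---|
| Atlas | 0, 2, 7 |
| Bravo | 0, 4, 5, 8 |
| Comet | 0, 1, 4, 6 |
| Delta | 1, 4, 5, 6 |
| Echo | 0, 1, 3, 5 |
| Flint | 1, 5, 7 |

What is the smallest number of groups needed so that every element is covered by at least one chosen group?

Atlas, Bravo, Comet, and Echo cover everything between them: the union {0, 1, 2, 3, 4, 5, 6, 7, 8} is all of U.
Only Echo contains 3, so Echo is forced; the remaining 5 elements need at least 3 more groups (each remaining group adds at most 2) — so at least 4 groups are needed, and 4 is optimal.

4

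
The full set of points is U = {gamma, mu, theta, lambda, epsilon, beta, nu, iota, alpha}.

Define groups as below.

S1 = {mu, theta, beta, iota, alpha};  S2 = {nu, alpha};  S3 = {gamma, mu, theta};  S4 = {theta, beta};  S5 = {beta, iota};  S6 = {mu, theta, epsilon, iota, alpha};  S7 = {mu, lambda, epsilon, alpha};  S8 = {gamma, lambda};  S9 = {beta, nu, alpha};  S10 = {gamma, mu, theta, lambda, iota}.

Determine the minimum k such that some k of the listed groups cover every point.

3

Take {S6, S8, S9}. Their union is {gamma, mu, theta, lambda, epsilon, beta, nu, iota, alpha}, which is all 9 points.
No 2 of the 10 groups cover everything (all 45 combinations miss at least one point), so 3 is optimal.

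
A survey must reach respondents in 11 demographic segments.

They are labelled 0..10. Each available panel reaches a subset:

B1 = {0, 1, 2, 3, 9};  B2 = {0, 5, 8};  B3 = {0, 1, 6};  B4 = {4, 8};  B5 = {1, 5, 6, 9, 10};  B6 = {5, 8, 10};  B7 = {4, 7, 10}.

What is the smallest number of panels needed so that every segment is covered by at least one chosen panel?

Take {B1, B2, B5, B7}. Their union is {0, 1, 2, 3, 4, 5, 6, 7, 8, 9, 10}, which is all 11 segments.
No 3 of the 7 panels cover everything (all 35 combinations miss at least one segment), so 4 is optimal.

4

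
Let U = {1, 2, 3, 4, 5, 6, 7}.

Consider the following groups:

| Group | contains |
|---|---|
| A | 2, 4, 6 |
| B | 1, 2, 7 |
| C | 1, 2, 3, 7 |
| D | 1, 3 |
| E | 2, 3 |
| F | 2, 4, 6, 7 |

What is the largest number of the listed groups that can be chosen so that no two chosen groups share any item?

D, F are pairwise disjoint (D={1,3}; F={2,4,6,7}).
Every remaining group overlaps one of these, and no 3 of the listed groups are pairwise disjoint, so 2 is the maximum.

2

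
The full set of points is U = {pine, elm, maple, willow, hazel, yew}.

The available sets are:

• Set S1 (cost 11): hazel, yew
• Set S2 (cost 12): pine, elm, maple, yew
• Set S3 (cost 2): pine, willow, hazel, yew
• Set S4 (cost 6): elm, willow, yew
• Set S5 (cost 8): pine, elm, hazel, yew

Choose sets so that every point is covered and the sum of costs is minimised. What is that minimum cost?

S2, S3 together cover every point (S2 ∪ S3 = {pine, elm, maple, willow, hazel, yew}); total cost 12 + 2 = 14.
No covering selection has total cost below 14.

14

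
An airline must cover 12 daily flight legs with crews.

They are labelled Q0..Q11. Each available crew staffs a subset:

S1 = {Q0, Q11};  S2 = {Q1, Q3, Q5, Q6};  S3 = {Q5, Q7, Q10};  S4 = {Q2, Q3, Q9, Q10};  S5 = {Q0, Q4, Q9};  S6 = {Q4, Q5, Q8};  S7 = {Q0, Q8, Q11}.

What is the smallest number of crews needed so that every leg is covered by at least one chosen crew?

5

S2 and S3 and S4 and S6 and S7 together: S2 ∪ S3 ∪ S4 ∪ S6 ∪ S7 = {Q0, Q1, Q2, Q3, Q4, Q5, Q6, Q7, Q8, Q9, Q10, Q11} — every leg is covered.
No 4 of the 7 crews cover everything (all 35 combinations miss at least one leg), so 5 is optimal.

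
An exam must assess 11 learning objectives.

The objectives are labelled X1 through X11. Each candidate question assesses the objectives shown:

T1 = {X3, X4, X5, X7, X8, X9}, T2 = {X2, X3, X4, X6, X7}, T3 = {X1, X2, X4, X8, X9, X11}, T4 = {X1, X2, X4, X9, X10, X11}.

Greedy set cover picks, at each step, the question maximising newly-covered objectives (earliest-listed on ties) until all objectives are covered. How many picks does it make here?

Greedy: pick T1 (covers 6 new) → pick T4 (covers 4 new) → pick T2 (covers 1 new). Total picks: 3.

3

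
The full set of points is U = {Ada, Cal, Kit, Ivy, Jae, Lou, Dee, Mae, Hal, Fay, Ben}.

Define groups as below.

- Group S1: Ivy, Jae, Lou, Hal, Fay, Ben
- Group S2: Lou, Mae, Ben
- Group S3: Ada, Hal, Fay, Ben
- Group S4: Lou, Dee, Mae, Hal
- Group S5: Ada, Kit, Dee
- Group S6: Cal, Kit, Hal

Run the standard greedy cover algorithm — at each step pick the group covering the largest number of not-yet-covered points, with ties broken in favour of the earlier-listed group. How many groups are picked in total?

4

Greedy: pick S1 (covers 6 new) → pick S5 (covers 3 new) → pick S2 (covers 1 new) → pick S6 (covers 1 new). Total picks: 4.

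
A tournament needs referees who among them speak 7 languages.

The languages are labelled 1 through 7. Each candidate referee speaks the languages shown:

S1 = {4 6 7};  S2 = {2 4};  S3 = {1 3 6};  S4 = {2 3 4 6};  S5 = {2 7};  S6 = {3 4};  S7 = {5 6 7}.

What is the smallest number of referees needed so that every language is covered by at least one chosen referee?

3

S2 and S3 and S7 together: S2 ∪ S3 ∪ S7 = {1, 2, 3, 4, 5, 6, 7} — every language is covered.
Only S3 contains 1, so S3 is forced; the remaining 4 languages need at least 2 more referees (each remaining referee adds at most 2) — so at least 3 referees are needed, and 3 is optimal.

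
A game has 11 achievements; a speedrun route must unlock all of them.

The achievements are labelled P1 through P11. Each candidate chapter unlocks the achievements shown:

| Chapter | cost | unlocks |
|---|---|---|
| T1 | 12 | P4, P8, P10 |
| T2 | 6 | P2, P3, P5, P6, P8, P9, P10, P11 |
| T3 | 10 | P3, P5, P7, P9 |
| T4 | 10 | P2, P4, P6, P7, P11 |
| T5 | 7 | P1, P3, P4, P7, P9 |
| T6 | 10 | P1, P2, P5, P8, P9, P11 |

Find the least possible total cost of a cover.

T2, T5 together cover every achievement (T2 ∪ T5 = {P1, P2, P3, P4, P5, P6, P7, P8, P9, P10, P11}); total cost 6 + 7 = 13.
No covering selection has total cost below 13.

13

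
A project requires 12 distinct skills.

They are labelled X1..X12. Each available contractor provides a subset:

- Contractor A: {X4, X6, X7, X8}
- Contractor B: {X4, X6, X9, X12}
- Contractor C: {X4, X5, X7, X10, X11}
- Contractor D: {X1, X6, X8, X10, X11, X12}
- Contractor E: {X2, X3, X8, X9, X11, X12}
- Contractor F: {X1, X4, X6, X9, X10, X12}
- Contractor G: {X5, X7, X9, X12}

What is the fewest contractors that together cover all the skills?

C and E and F together: C ∪ E ∪ F = {X1, X2, X3, X4, X5, X6, X7, X8, X9, X10, X11, X12} — every skill is covered.
Only E contains X2, so E is forced; the remaining 6 skills need at least 2 more contractors (each remaining contractor adds at most 4) — so at least 3 contractors are needed, and 3 is optimal.

3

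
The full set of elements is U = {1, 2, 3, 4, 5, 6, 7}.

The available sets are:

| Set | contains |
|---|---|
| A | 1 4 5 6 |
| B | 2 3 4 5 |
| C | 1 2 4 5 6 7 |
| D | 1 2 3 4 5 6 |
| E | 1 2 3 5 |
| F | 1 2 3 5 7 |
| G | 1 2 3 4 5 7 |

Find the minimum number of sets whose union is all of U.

D and G cover everything between them: the union {1, 2, 3, 4, 5, 6, 7} is all of U.
No single set has all 7 elements (the largest, C, has 6), so 2 is optimal.

2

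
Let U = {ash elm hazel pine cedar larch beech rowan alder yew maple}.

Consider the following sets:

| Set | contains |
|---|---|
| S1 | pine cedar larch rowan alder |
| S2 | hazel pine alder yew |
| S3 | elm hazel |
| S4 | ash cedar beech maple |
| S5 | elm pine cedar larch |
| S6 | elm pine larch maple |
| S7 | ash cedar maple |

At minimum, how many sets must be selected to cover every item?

4

Take {S1, S2, S4, S6}. Their union is {ash, elm, hazel, pine, cedar, larch, beech, rowan, alder, yew, maple}, which is all 11 items.
No 3 of the 7 sets cover everything (all 35 combinations miss at least one item), so 4 is optimal.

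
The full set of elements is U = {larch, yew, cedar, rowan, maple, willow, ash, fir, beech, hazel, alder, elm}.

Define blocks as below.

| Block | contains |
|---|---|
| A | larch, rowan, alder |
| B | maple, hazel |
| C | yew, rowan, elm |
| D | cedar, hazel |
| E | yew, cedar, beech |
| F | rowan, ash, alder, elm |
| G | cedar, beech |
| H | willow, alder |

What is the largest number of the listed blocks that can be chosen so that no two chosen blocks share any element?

4

B, C, G, H are pairwise disjoint (B={maple,hazel}; C={yew,rowan,elm}; G={cedar,beech}; H={willow,alder}).
Every remaining block overlaps one of these, and no 5 of the listed blocks are pairwise disjoint, so 4 is the maximum.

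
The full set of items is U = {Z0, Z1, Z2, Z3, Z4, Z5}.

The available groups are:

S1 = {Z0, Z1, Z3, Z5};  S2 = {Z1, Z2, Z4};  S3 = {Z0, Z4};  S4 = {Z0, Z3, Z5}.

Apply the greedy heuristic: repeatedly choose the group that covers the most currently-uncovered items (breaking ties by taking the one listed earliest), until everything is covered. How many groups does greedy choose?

2

Greedy: pick S1 (covers 4 new) → pick S2 (covers 2 new). Total picks: 2.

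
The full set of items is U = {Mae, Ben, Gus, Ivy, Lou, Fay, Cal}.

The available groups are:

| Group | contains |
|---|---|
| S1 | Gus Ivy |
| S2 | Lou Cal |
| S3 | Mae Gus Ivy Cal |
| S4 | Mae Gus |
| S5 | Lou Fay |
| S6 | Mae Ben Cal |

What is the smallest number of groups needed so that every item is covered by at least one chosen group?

3

Take {S3, S5, S6}. Their union is {Mae, Ben, Gus, Ivy, Lou, Fay, Cal}, which is all 7 items.
Only S6 contains Ben, so S6 is forced; the remaining 4 items need at least 2 more groups (each remaining group adds at most 2) — so at least 3 groups are needed, and 3 is optimal.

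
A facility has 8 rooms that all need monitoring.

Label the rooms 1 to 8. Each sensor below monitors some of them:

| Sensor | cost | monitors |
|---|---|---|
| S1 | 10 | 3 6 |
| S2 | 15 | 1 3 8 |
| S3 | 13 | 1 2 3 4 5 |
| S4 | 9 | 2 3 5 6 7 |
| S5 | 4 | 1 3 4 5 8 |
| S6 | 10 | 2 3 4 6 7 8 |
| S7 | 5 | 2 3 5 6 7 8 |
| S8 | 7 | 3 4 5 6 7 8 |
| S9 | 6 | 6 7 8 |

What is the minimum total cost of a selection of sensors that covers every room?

9

S5, S7 together cover every room (S5 ∪ S7 = {1, 2, 3, 4, 5, 6, 7, 8}); total cost 4 + 5 = 9.
No covering selection has total cost below 9.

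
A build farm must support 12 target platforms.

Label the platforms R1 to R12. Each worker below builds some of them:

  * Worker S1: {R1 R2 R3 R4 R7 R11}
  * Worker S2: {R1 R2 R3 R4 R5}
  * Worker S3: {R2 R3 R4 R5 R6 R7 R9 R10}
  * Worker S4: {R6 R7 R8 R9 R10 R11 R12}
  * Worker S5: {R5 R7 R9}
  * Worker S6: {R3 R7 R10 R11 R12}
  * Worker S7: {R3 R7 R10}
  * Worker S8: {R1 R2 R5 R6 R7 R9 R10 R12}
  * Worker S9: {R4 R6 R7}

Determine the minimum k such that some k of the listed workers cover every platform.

Take {S2, S4}. Their union is {R1, R2, R3, R4, R5, R6, R7, R8, R9, R10, R11, R12}, which is all 12 platforms.
No single worker has all 12 platforms (the largest, S3, has 8), so 2 is optimal.

2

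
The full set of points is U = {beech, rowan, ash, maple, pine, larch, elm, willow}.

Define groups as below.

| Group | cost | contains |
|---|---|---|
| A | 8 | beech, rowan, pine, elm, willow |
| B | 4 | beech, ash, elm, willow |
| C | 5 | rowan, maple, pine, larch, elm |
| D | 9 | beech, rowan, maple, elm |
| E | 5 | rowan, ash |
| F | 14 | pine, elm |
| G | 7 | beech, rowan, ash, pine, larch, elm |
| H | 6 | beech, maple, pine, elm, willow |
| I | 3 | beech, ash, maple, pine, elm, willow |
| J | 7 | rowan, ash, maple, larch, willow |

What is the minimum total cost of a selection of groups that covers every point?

C, I together cover every point (C ∪ I = {beech, rowan, ash, maple, pine, larch, elm, willow}); total cost 5 + 3 = 8.
No covering selection has total cost below 8.

8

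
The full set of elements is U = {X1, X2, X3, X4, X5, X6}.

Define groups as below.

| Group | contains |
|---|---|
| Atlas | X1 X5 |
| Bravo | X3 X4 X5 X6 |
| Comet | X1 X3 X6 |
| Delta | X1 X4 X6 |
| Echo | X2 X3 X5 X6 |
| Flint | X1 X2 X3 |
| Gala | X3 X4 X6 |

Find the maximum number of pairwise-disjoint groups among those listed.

Atlas, Gala are pairwise disjoint (Atlas={X1,X5}; Gala={X3,X4,X6}).
Every remaining group overlaps one of these, and no 3 of the listed groups are pairwise disjoint, so 2 is the maximum.

2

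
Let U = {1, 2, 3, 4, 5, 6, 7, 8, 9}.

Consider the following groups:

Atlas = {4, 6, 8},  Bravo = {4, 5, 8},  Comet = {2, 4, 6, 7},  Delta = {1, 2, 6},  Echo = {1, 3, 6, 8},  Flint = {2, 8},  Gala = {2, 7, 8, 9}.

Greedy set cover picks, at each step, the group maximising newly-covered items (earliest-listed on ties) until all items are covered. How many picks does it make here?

4

Greedy: pick Comet (covers 4 new) → pick Echo (covers 3 new) → pick Bravo (covers 1 new) → pick Gala (covers 1 new). Total picks: 4.
(The true minimum cover uses only 3 groups, so greedy is not optimal here.)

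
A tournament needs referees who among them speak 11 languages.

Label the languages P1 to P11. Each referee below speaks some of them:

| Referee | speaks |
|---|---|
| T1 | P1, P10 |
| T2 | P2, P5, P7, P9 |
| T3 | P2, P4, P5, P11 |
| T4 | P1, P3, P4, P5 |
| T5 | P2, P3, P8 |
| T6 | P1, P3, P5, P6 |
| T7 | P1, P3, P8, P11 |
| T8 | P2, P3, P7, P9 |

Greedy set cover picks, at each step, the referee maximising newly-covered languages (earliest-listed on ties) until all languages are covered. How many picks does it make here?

5

Greedy: pick T2 (covers 4 new) → pick T7 (covers 4 new) → pick T1 (covers 1 new) → pick T3 (covers 1 new) → pick T6 (covers 1 new). Total picks: 5.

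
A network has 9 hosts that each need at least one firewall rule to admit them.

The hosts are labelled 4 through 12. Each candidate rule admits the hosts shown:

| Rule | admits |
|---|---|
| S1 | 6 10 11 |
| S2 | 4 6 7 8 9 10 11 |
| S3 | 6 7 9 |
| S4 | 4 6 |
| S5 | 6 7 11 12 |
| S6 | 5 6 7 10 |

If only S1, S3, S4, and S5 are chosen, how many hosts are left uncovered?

Union of S1, S3, S4, S5 = {4, 6, 7, 9, 10, 11, 12}.
Not covered: 5, 8 — 2 hosts.

2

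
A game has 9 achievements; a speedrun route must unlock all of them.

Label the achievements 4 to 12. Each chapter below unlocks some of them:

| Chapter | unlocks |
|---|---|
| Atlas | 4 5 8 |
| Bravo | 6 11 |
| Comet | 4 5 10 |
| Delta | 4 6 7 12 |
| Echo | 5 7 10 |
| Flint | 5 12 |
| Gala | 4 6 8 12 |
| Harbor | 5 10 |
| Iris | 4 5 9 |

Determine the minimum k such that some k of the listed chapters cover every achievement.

4

Take {Bravo, Echo, Gala, Iris}. Their union is {4, 5, 6, 7, 8, 9, 10, 11, 12}, which is all 9 achievements.
Only Bravo contains 11, so Bravo is forced; the remaining 7 achievements need at least 3 more chapters (each remaining chapter adds at most 3) — so at least 4 chapters are needed, and 4 is optimal.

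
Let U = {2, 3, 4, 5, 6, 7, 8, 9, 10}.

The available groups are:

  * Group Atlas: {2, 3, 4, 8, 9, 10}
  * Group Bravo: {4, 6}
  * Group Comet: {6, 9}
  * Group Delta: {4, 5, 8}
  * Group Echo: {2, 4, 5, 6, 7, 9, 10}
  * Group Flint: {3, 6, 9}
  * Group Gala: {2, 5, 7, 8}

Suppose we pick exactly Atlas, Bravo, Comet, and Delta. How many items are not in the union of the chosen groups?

Union of Atlas, Bravo, Comet, Delta = {2, 3, 4, 5, 6, 8, 9, 10}.
Not covered: 7 — 1 item.

1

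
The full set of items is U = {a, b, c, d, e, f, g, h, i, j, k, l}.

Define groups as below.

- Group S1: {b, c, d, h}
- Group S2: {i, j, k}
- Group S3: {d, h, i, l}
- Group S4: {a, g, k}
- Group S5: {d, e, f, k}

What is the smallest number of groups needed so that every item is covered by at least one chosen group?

S1, S2, S3, S4, and S5 cover everything between them: the union {a, b, c, d, e, f, g, h, i, j, k, l} is all of U.
No 4 of the 5 groups cover everything (all 5 combinations miss at least one item), so 5 is optimal.

5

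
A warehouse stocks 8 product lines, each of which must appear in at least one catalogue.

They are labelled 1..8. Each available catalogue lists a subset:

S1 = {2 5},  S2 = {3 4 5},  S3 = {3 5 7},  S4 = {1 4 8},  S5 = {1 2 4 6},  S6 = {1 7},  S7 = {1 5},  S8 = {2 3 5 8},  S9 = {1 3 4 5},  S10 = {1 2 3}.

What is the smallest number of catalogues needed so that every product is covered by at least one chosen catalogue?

Take {S5, S6, S8}. Their union is {1, 2, 3, 4, 5, 6, 7, 8}, which is all 8 products.
Only S5 contains 6, so S5 is forced; the remaining 4 products need at least 2 more catalogues (each remaining catalogue adds at most 3) — so at least 3 catalogues are needed, and 3 is optimal.

3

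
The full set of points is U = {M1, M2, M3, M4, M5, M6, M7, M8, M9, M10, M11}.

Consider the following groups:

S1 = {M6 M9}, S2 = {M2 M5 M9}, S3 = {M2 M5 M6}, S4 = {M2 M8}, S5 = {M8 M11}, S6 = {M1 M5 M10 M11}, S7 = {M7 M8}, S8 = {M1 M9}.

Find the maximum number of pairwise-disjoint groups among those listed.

3

S1, S6, S7 are pairwise disjoint (S1={M6,M9}; S6={M1,M5,M10,M11}; S7={M7,M8}).
Every remaining group overlaps one of these, and no 4 of the listed groups are pairwise disjoint, so 3 is the maximum.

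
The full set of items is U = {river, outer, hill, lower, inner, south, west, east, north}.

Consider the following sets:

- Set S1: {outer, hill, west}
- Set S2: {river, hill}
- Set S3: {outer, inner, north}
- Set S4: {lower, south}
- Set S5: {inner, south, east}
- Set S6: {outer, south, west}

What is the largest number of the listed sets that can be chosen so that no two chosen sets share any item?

S2, S3, S4 are pairwise disjoint (S2={river,hill}; S3={outer,inner,north}; S4={lower,south}).
Every remaining set overlaps one of these, and no 4 of the listed sets are pairwise disjoint, so 3 is the maximum.

3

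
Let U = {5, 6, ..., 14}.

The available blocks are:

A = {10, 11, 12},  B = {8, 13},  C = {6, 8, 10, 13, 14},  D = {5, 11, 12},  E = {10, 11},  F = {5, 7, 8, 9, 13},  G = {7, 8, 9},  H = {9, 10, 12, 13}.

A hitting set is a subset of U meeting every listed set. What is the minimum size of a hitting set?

T = {8, 10, 11} meets every block (each contains at least one member of T), and |T| = 3.
No choice of 2 items meets every block, so 3 is the minimum.

3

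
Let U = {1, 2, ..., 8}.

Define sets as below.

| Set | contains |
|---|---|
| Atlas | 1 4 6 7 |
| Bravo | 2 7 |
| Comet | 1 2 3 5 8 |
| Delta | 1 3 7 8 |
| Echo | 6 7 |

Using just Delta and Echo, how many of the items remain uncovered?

3

Union of Delta, Echo = {1, 3, 6, 7, 8}.
Not covered: 2, 4, 5 — 3 items.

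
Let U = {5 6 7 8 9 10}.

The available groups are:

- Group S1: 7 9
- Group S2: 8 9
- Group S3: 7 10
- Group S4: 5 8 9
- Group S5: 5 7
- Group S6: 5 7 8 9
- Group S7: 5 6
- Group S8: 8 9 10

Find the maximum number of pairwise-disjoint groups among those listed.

3

S2, S3, S7 are pairwise disjoint (S2={8,9}; S3={7,10}; S7={5,6}).
Every remaining group overlaps one of these, and no 4 of the listed groups are pairwise disjoint, so 3 is the maximum.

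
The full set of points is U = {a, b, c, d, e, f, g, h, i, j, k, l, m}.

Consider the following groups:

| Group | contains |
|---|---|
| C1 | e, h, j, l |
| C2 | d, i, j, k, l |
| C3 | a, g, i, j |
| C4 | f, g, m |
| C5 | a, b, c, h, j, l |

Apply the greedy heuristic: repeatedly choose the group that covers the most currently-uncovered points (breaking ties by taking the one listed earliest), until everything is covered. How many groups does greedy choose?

Greedy: pick C5 (covers 6 new) → pick C2 (covers 3 new) → pick C4 (covers 3 new) → pick C1 (covers 1 new). Total picks: 4.

4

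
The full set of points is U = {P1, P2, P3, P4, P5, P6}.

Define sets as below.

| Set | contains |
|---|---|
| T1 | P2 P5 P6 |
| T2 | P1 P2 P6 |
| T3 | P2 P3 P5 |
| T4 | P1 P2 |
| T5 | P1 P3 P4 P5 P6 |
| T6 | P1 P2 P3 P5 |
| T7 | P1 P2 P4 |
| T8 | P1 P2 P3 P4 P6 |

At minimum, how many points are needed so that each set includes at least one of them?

2

H = {P1, P5} meets every set (each contains at least one member of H), and |H| = 2.
No single point lies in every set, so at least 2 are needed and 2 is optimal.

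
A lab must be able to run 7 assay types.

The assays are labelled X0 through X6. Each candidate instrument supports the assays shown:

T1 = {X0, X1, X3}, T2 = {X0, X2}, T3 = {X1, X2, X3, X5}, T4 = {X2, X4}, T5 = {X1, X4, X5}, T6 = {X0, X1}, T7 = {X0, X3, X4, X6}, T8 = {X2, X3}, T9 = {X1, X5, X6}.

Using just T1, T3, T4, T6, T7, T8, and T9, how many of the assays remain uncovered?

Union of T1, T3, T4, T6, T7, T8, T9 = {X0, X1, X2, X3, X4, X5, X6} — that's every assay, so 0 are uncovered.

0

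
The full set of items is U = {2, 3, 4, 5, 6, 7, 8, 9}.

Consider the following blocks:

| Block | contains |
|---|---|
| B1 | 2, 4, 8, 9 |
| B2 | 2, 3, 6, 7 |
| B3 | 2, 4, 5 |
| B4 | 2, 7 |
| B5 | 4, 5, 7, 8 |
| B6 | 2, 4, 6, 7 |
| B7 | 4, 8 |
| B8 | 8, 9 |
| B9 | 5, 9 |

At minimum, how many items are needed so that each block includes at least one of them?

3

The 3 items {2, 4, 9} hit every block.
The blocks B4, B7, B9 are pairwise disjoint, so any hitting set needs a separate item for each — at least 3. Hence 3 is optimal.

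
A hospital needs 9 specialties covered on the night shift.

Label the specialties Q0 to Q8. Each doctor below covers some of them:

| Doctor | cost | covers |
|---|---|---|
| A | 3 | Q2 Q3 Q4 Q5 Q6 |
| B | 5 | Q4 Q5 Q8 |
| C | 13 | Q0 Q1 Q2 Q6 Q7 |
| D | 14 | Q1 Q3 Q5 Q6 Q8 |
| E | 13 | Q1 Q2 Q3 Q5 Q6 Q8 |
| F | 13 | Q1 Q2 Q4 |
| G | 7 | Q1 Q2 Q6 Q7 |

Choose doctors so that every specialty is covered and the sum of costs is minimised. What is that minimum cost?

21

A, B, C together cover every specialty (A ∪ B ∪ C = {Q0, Q1, Q2, Q3, Q4, Q5, Q6, Q7, Q8}); total cost 3 + 5 + 13 = 21.
The greedy pick A, G, B, C costs 28; no covering selection beats 21.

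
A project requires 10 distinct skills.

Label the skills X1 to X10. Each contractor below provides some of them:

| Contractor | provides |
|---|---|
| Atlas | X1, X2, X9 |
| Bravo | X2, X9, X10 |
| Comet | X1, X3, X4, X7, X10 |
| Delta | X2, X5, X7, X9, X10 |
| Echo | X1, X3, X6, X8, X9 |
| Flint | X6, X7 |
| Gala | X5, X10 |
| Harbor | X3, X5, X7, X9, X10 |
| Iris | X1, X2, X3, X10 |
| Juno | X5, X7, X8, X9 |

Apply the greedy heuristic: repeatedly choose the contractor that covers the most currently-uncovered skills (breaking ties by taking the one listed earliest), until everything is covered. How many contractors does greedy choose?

3

Greedy: pick Comet (covers 5 new) → pick Delta (covers 3 new) → pick Echo (covers 2 new). Total picks: 3.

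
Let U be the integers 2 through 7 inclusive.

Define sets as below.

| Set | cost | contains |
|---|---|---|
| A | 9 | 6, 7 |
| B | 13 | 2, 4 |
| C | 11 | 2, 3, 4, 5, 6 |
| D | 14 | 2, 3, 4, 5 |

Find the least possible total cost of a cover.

A, C together cover every item (A ∪ C = {2, 3, 4, 5, 6, 7}); total cost 9 + 11 = 20.
No covering selection has total cost below 20.

20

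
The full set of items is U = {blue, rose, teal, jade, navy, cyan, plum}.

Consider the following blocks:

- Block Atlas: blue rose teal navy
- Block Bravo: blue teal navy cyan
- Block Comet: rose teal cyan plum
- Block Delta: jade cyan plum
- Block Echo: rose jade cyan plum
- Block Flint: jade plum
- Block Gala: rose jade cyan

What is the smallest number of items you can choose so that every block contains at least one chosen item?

H = {teal, jade} meets every block (each contains at least one member of H), and |H| = 2.
The blocks Atlas, Flint are pairwise disjoint, so any hitting set needs a separate item for each — at least 2. Hence 2 is optimal.

2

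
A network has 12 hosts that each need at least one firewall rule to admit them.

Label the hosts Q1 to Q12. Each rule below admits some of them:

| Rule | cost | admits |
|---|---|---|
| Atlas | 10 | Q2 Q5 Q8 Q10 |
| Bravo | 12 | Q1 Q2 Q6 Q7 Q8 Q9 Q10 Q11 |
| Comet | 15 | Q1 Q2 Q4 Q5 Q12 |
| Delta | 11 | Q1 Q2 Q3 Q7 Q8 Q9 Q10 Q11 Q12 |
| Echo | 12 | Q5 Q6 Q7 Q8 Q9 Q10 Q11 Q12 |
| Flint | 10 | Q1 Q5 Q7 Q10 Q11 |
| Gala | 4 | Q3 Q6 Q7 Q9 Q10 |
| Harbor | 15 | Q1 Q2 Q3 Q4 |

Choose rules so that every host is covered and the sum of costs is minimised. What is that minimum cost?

Echo, Harbor together cover every host (Echo ∪ Harbor = {Q1, Q2, Q3, Q4, Q5, Q6, Q7, Q8, Q9, Q10, Q11, Q12}); total cost 12 + 15 = 27.
The greedy pick Gala, Delta, Comet costs 30; no covering selection beats 27.

27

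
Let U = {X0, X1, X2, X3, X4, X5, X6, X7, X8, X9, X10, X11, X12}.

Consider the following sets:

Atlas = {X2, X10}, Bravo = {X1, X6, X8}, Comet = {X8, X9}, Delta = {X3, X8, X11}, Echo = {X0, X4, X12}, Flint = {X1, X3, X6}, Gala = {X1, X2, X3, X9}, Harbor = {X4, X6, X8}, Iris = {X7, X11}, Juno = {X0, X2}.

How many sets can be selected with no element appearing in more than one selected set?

5

Atlas, Comet, Echo, Flint, Iris are pairwise disjoint (Atlas={X2,X10}; Comet={X8,X9}; Echo={X0,X4,X12}; Flint={X1,X3,X6}; Iris={X7,X11}).
Every remaining set overlaps one of these, and no 6 of the listed sets are pairwise disjoint, so 5 is the maximum.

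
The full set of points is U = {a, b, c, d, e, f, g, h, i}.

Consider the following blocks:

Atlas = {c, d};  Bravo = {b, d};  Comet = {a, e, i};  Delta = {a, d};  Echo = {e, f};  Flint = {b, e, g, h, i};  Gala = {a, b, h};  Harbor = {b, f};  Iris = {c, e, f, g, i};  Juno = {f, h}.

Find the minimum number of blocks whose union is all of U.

3

Take {Delta, Gala, Iris}. Their union is {a, b, c, d, e, f, g, h, i}, which is all 9 points.
No 2 of the 10 blocks cover everything (all 45 combinations miss at least one point), so 3 is optimal.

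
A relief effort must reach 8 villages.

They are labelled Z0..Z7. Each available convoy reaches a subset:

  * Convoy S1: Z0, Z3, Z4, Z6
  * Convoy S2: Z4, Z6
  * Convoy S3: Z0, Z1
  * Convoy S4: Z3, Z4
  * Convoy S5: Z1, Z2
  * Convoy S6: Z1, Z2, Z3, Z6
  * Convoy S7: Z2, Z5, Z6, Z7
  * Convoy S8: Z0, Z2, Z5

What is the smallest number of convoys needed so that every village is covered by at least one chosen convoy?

3

Take {S3, S4, S7}. Their union is {Z0, Z1, Z2, Z3, Z4, Z5, Z6, Z7}, which is all 8 villages.
Only S7 contains Z7, so S7 is forced; the remaining 4 villages need at least 2 more convoys (each remaining convoy adds at most 3) — so at least 3 convoys are needed, and 3 is optimal.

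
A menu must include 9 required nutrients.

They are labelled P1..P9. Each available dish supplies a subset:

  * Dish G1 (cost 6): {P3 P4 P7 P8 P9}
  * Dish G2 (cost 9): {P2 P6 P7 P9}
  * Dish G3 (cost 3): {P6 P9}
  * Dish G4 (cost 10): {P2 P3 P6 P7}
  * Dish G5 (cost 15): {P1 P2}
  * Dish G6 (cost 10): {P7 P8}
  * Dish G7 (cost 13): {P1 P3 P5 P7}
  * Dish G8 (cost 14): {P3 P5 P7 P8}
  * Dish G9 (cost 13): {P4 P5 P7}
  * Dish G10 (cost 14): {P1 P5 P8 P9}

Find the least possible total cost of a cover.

28

G1, G2, G7 together cover every nutrient (G1 ∪ G2 ∪ G7 = {P1, P2, P3, P4, P5, P6, P7, P8, P9}); total cost 6 + 9 + 13 = 28.
The greedy pick G1, G3, G7, G2 costs 31; no covering selection beats 28.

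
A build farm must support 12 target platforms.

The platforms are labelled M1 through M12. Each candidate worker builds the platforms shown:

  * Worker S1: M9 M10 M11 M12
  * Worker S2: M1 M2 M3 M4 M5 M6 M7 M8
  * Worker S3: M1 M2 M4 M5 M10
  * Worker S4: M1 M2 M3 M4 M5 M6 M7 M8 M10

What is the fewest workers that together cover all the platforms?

2

S1 and S4 together: S1 ∪ S4 = {M1, M2, M3, M4, M5, M6, M7, M8, M9, M10, M11, M12} — every platform is covered.
No single worker has all 12 platforms (the largest, S4, has 9), so 2 is optimal.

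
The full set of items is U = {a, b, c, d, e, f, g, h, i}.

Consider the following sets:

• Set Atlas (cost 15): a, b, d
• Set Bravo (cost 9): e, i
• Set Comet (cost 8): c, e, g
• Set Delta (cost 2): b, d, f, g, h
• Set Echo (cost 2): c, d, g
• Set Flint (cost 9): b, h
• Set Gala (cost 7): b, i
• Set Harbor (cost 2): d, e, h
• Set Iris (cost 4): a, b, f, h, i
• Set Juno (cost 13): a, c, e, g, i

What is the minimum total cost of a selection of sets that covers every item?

8

Echo, Harbor, Iris together cover every item (Echo ∪ Harbor ∪ Iris = {a, b, c, d, e, f, g, h, i}); total cost 2 + 2 + 4 = 8.
The greedy pick Delta, Echo, Harbor, Iris costs 10; no covering selection beats 8.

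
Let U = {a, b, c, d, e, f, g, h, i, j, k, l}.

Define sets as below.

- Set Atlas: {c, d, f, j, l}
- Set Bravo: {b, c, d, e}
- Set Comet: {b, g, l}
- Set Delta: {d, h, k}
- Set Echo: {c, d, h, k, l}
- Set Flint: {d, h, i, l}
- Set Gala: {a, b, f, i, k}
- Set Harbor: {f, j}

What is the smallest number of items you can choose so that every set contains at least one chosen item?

T = {b, h, j} meets every set (each contains at least one member of T), and |T| = 3.
The sets Comet, Delta, Harbor are pairwise disjoint, so any hitting set needs a separate item for each — at least 3. Hence 3 is optimal.

3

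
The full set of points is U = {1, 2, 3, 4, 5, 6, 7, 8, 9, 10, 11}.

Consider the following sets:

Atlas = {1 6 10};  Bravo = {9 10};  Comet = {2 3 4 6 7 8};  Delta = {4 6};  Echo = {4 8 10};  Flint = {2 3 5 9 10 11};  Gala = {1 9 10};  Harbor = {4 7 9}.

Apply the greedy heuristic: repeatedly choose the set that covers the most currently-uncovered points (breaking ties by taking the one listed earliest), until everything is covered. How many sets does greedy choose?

Greedy: pick Comet (covers 6 new) → pick Flint (covers 4 new) → pick Atlas (covers 1 new). Total picks: 3.

3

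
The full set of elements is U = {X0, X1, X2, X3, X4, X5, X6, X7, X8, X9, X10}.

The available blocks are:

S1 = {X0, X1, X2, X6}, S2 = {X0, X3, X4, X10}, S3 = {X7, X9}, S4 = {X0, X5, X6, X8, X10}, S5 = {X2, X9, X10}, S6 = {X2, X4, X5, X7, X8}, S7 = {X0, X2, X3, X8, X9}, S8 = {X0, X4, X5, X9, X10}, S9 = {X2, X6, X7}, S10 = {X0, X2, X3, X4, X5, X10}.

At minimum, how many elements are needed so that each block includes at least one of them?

3

Take H = {X0, X7, X9}. Each listed block contains at least one of these, so H is a hitting set of size 3.
No choice of 2 elements meets every block, so 3 is the minimum.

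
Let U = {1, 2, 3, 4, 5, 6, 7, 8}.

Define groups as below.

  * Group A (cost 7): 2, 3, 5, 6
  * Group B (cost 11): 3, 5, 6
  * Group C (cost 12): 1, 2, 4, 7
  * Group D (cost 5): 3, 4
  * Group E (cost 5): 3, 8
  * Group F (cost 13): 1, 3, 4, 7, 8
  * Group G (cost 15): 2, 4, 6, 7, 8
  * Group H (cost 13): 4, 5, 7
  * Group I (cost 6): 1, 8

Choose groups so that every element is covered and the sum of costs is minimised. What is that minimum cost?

A, F together cover every element (A ∪ F = {1, 2, 3, 4, 5, 6, 7, 8}); total cost 7 + 13 = 20.
The greedy pick A, I, D, C costs 30; no covering selection beats 20.

20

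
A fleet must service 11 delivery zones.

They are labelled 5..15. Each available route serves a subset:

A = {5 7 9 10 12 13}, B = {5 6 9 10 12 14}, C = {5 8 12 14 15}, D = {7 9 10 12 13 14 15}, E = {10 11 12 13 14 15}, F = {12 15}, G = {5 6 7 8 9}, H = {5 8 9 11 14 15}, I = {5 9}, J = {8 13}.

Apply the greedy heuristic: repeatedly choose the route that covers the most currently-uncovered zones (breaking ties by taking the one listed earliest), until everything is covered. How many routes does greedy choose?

3

Greedy: pick D (covers 7 new) → pick G (covers 3 new) → pick E (covers 1 new). Total picks: 3.
(The true minimum cover uses only 2 routes, so greedy is not optimal here.)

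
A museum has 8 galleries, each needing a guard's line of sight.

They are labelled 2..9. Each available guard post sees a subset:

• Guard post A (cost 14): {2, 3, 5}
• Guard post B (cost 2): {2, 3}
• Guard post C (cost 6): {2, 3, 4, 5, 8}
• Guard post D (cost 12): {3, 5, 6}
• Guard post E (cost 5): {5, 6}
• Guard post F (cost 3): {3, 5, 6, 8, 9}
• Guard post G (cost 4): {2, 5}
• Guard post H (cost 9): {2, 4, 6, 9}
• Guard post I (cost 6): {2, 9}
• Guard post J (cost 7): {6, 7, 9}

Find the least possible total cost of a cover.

C, J together cover every gallery (C ∪ J = {2, 3, 4, 5, 6, 7, 8, 9}); total cost 6 + 7 = 13.
The greedy pick F, B, C, J costs 18; no covering selection beats 13.

13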